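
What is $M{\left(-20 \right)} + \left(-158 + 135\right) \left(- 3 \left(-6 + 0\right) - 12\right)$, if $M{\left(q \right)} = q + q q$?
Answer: $242$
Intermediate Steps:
$M{\left(q \right)} = q + q^{2}$
$M{\left(-20 \right)} + \left(-158 + 135\right) \left(- 3 \left(-6 + 0\right) - 12\right) = - 20 \left(1 - 20\right) + \left(-158 + 135\right) \left(- 3 \left(-6 + 0\right) - 12\right) = \left(-20\right) \left(-19\right) - 23 \left(\left(-3\right) \left(-6\right) - 12\right) = 380 - 23 \left(18 - 12\right) = 380 - 138 = 242$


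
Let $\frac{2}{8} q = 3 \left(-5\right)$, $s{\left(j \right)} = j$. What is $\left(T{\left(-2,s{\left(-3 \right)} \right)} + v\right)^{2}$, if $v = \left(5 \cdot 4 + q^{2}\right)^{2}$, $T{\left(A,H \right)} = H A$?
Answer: $171725456612836$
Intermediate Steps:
$q = -60$ ($q = 4 \cdot 3 \left(-5\right) = 4 \left(-15\right) = -60$)
$T{\left(A,H \right)} = A H$
$v = 13104400$ ($v = \left(5 \cdot 4 + \left(-60\right)^{2}\right)^{2} = \left(20 + 3600\right)^{2} = 3620^{2} = 13104400$)
$\left(T{\left(-2,s{\left(-3 \right)} \right)} + v\right)^{2} = \left(\left(-2\right) \left(-3\right) + 13104400\right)^{2} = \left(6 + 13104400\right)^{2} = 13104406^{2} = 171725456612836$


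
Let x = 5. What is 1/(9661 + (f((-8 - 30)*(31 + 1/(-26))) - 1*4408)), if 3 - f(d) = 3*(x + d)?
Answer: 13/114018 ≈ 0.00011402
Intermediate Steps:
f(d) = -12 - 3*d (f(d) = 3 - 3*(5 + d) = 3 - (15 + 3*d) = 3 + (-15 - 3*d) = -12 - 3*d)
1/(9661 + (f((-8 - 30)*(31 + 1/(-26))) - 1*4408)) = 1/(9661 + ((-12 - 3*(-8 - 30)*(31 + 1/(-26))) - 1*4408)) = 1/(9661 + ((-12 - (-114)*(31 - 1/26)) - 4408)) = 1/(9661 + ((-12 - (-114)*805/26) - 4408)) = 1/(9661 + ((-12 - 3*(-15295/13)) - 4408)) = 1/(9661 + ((-12 + 45885/13) - 4408)) = 1/(9661 + (45729/13 - 4408)) = 1/(9661 - 11575/13) = 1/(114018/13) = 13/114018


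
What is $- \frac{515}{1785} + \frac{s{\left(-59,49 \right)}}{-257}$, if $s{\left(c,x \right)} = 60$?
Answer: $- \frac{47891}{91749} \approx -0.52198$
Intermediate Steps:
$- \frac{515}{1785} + \frac{s{\left(-59,49 \right)}}{-257} = - \frac{515}{1785} + \frac{60}{-257} = \left(-515\right) \frac{1}{1785} + 60 \left(- \frac{1}{257}\right) = - \frac{103}{357} - \frac{60}{257} = - \frac{47891}{91749}$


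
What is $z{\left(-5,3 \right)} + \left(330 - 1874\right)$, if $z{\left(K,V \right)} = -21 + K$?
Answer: $-1570$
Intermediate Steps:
$z{\left(-5,3 \right)} + \left(330 - 1874\right) = \left(-21 - 5\right) + \left(330 - 1874\right) = -26 + \left(330 - 1874\right) = -26 - 1544 = -1570$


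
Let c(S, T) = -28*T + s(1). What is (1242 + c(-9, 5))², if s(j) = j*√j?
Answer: 1216609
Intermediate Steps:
s(j) = j^(3/2)
c(S, T) = 1 - 28*T (c(S, T) = -28*T + 1^(3/2) = -28*T + 1 = 1 - 28*T)
(1242 + c(-9, 5))² = (1242 + (1 - 28*5))² = (1242 + (1 - 140))² = (1242 - 139)² = 1103² = 1216609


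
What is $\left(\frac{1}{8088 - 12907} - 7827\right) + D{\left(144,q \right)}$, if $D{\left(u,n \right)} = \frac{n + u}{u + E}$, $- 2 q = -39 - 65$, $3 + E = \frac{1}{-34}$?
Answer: $- \frac{180751765186}{23097467} \approx -7825.6$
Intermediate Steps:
$E = - \frac{103}{34}$ ($E = -3 + \frac{1}{-34} = -3 - \frac{1}{34} = - \frac{103}{34} \approx -3.0294$)
$q = 52$ ($q = - \frac{-39 - 65}{2} = \left(- \frac{1}{2}\right) \left(-104\right) = 52$)
$D{\left(u,n \right)} = \frac{n + u}{- \frac{103}{34} + u}$ ($D{\left(u,n \right)} = \frac{n + u}{u - \frac{103}{34}} = \frac{n + u}{- \frac{103}{34} + u}$)
$\left(\frac{1}{8088 - 12907} - 7827\right) + D{\left(144,q \right)} = \left(\frac{1}{8088 - 12907} - 7827\right) + \frac{34 \left(52 + 144\right)}{-103 + 34 \cdot 144} = \left(\frac{1}{-4819} - 7827\right) + 34 \frac{1}{-103 + 4896} \cdot 196 = \left(- \frac{1}{4819} - 7827\right) + 34 \cdot \frac{1}{4793} \cdot 196 = - \frac{37718314}{4819} + 34 \cdot \frac{1}{4793} \cdot 196 = - \frac{37718314}{4819} + \frac{6664}{4793} = - \frac{180751765186}{23097467}$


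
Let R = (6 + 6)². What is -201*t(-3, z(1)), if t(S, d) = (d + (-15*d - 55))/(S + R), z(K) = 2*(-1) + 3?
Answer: 4623/47 ≈ 98.362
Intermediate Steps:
R = 144 (R = 12² = 144)
z(K) = 1 (z(K) = -2 + 3 = 1)
t(S, d) = (-55 - 14*d)/(144 + S) (t(S, d) = (d + (-15*d - 55))/(S + 144) = (d + (-55 - 15*d))/(144 + S) = (-55 - 14*d)/(144 + S))
-201*t(-3, z(1)) = -201*(-55 - 14*1)/(144 - 3) = -201*(-55 - 14)/141 = -67*(-69)/47 = -201*(-23/47) = 4623/47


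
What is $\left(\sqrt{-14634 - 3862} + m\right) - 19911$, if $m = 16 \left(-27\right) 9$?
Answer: $-23799 + 136 i \approx -23799.0 + 136.0 i$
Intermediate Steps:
$m = -3888$ ($m = \left(-432\right) 9 = -3888$)
$\left(\sqrt{-14634 - 3862} + m\right) - 19911 = \left(\sqrt{-14634 - 3862} - 3888\right) - 19911 = \left(\sqrt{-18496} - 3888\right) - 19911 = \left(136 i - 3888\right) - 19911 = \left(-3888 + 136 i\right) - 19911 = -23799 + 136 i$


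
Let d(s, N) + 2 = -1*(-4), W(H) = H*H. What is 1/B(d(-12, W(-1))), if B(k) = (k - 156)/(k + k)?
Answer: -2/77 ≈ -0.025974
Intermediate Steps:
W(H) = H²
d(s, N) = 2 (d(s, N) = -2 - 1*(-4) = -2 + 4 = 2)
B(k) = (-156 + k)/(2*k) (B(k) = (-156 + k)/((2*k)) = (-156 + k)*(1/(2*k)) = (-156 + k)/(2*k))
1/B(d(-12, W(-1))) = 1/((½)*(-156 + 2)/2) = 1/((½)*(½)*(-154)) = 1/(-77/2) = -2/77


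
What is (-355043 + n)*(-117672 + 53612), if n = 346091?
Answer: 573465120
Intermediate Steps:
(-355043 + n)*(-117672 + 53612) = (-355043 + 346091)*(-117672 + 53612) = -8952*(-64060) = 573465120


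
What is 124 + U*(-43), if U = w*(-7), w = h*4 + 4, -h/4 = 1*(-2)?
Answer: 10960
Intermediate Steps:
h = 8 (h = -4*(-2) = 8)
w = 36 (w = 8*4 + 4 = 32 + 4 = 36)
U = -252 (U = 36*(-7) = -252)
124 + U*(-43) = 124 - 252*(-43) = 124 + 10836 = 10960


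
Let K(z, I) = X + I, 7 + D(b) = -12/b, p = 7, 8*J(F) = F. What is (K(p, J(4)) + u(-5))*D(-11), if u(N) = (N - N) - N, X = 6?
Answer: -1495/22 ≈ -67.955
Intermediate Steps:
J(F) = F/8
u(N) = -N (u(N) = 0 - N = -N)
D(b) = -7 - 12/b
K(z, I) = 6 + I
(K(p, J(4)) + u(-5))*D(-11) = ((6 + (1/8)*4) - 1*(-5))*(-7 - 12/(-11)) = ((6 + 1/2) + 5)*(-7 - 12*(-1/11)) = (13/2 + 5)*(-7 + 12/11) = (23/2)*(-65/11) = -1495/22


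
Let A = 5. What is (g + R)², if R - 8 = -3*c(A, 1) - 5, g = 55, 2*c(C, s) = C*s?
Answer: 10201/4 ≈ 2550.3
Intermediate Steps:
c(C, s) = C*s/2 (c(C, s) = (C*s)/2 = C*s/2)
R = -9/2 (R = 8 + (-3*5/2 - 5) = 8 + (-15/2 - 5) = 8 - 25/2 = -9/2 ≈ -4.5000)
(g + R)² = (55 - 9/2)² = (101/2)² = 10201/4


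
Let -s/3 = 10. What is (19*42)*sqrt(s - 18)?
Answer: 3192*I*sqrt(3) ≈ 5528.7*I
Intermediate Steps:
s = -30 (s = -3*10 = -30)
(19*42)*sqrt(s - 18) = (19*42)*sqrt(-30 - 18) = 798*sqrt(-48) = 798*(4*I*sqrt(3)) = 3192*I*sqrt(3)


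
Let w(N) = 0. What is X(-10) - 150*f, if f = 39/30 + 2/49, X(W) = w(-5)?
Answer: -9855/49 ≈ -201.12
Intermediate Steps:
X(W) = 0
f = 657/490 (f = 39*(1/30) + 2*(1/49) = 13/10 + 2/49 = 657/490 ≈ 1.3408)
X(-10) - 150*f = 0 - 150*657/490 = 0 - 9855/49 = -9855/49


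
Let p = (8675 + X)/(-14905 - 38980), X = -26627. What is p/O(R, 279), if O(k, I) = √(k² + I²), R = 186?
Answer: 5984*√13/21715655 ≈ 0.00099355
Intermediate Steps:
O(k, I) = √(I² + k²)
p = 17952/53885 (p = (8675 - 26627)/(-14905 - 38980) = -17952/(-53885) = -17952*(-1/53885) = 17952/53885 ≈ 0.33315)
p/O(R, 279) = 17952/(53885*(√(279² + 186²))) = 17952/(53885*(√(77841 + 34596))) = 17952/(53885*(√112437)) = 17952/(53885*((93*√13))) = 17952*(√13/1209)/53885 = 5984*√13/21715655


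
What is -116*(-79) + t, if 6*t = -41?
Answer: 54943/6 ≈ 9157.2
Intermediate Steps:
t = -41/6 (t = (1/6)*(-41) = -41/6 ≈ -6.8333)
-116*(-79) + t = -116*(-79) - 41/6 = 9164 - 41/6 = 54943/6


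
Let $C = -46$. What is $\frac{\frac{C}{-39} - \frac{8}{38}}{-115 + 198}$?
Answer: $\frac{718}{61503} \approx 0.011674$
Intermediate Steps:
$\frac{\frac{C}{-39} - \frac{8}{38}}{-115 + 198} = \frac{- \frac{46}{-39} - \frac{8}{38}}{-115 + 198} = \frac{\left(-46\right) \left(- \frac{1}{39}\right) - \frac{4}{19}}{83} = \left(\frac{46}{39} - \frac{4}{19}\right) \frac{1}{83} = \frac{718}{741} \cdot \frac{1}{83} = \frac{718}{61503}$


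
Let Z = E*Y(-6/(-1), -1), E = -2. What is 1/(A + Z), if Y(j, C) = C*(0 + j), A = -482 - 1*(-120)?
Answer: -1/350 ≈ -0.0028571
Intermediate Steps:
A = -362 (A = -482 + 120 = -362)
Y(j, C) = C*j
Z = 12 (Z = -(-2)*(-6/(-1)) = -(-2)*(-6*(-1)) = -(-2)*6 = -2*(-6) = 12)
1/(A + Z) = 1/(-362 + 12) = 1/(-350) = -1/350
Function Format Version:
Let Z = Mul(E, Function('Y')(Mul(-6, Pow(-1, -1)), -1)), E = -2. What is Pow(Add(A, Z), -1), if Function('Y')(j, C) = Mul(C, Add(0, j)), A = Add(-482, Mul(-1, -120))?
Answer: Rational(-1, 350) ≈ -0.0028571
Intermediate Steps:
A = -362 (A = Add(-482, 120) = -362)
Function('Y')(j, C) = Mul(C, j)
Z = 12 (Z = Mul(-2, Mul(-1, Mul(-6, Pow(-1, -1)))) = Mul(-2, Mul(-1, Mul(-6, -1))) = Mul(-2, Mul(-1, 6)) = Mul(-2, -6) = 12)
Pow(Add(A, Z), -1) = Pow(Add(-362, 12), -1) = Pow(-350, -1) = Rational(-1, 350)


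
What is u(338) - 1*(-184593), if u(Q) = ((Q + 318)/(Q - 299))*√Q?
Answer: 184593 + 656*√2/3 ≈ 1.8490e+5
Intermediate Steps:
u(Q) = √Q*(318 + Q)/(-299 + Q) (u(Q) = ((318 + Q)/(-299 + Q))*√Q = √Q*(318 + Q)/(-299 + Q))
u(338) - 1*(-184593) = √338*(318 + 338)/(-299 + 338) - 1*(-184593) = (13*√2)*656/39 + 184593 = (13*√2)*(1/39)*656 + 184593 = 656*√2/3 + 184593 = 184593 + 656*√2/3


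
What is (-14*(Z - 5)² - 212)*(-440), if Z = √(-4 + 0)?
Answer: 222640 - 123200*I ≈ 2.2264e+5 - 1.232e+5*I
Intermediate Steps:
Z = 2*I (Z = √(-4) = 2*I ≈ 2.0*I)
(-14*(Z - 5)² - 212)*(-440) = (-14*(2*I - 5)² - 212)*(-440) = (-14*(-5 + 2*I)² - 212)*(-440) = (-212 - 14*(-5 + 2*I)²)*(-440) = 93280 + 6160*(-5 + 2*I)²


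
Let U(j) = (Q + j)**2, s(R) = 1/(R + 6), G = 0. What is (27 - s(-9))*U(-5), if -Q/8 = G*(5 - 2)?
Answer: 2050/3 ≈ 683.33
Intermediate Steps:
Q = 0 (Q = -0*(5 - 2) = -0*3 = -8*0 = 0)
s(R) = 1/(6 + R)
U(j) = j**2 (U(j) = (0 + j)**2 = j**2)
(27 - s(-9))*U(-5) = (27 - 1/(6 - 9))*(-5)**2 = (27 - 1/(-3))*25 = (27 - 1*(-1/3))*25 = (27 + 1/3)*25 = (82/3)*25 = 2050/3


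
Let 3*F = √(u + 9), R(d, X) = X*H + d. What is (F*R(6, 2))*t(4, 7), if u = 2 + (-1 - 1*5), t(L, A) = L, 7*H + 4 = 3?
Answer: 160*√5/21 ≈ 17.037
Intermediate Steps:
H = -⅐ (H = -4/7 + (⅐)*3 = -4/7 + 3/7 = -⅐ ≈ -0.14286)
R(d, X) = d - X/7 (R(d, X) = X*(-⅐) + d = -X/7 + d = d - X/7)
u = -4 (u = 2 + (-1 - 5) = 2 - 6 = -4)
F = √5/3 (F = √(-4 + 9)/3 = √5/3 ≈ 0.74536)
(F*R(6, 2))*t(4, 7) = ((√5/3)*(6 - ⅐*2))*4 = ((√5/3)*(6 - 2/7))*4 = ((√5/3)*(40/7))*4 = (40*√5/21)*4 = 160*√5/21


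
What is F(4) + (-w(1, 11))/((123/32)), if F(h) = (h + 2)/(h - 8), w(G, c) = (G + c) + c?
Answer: -1841/246 ≈ -7.4837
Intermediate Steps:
w(G, c) = G + 2*c
F(h) = (2 + h)/(-8 + h)
F(4) + (-w(1, 11))/((123/32)) = (2 + 4)/(-8 + 4) + (-(1 + 2*11))/((123/32)) = 6/(-4) + (-(1 + 22))/((123*(1/32))) = -¼*6 + (-1*23)/(123/32) = -3/2 + (32/123)*(-23) = -3/2 - 736/123 = -1841/246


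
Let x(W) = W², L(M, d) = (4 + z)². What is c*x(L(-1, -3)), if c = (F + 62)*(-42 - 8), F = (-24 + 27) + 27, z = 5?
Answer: -30180600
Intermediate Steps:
F = 30 (F = 3 + 27 = 30)
L(M, d) = 81 (L(M, d) = (4 + 5)² = 9² = 81)
c = -4600 (c = (30 + 62)*(-42 - 8) = 92*(-50) = -4600)
c*x(L(-1, -3)) = -4600*81² = -4600*6561 = -30180600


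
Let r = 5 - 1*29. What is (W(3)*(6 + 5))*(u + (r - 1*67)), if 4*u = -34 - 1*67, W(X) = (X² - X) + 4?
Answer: -25575/2 ≈ -12788.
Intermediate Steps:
r = -24 (r = 5 - 29 = -24)
W(X) = 4 + X² - X
u = -101/4 (u = (-34 - 1*67)/4 = (-34 - 67)/4 = (¼)*(-101) = -101/4 ≈ -25.250)
(W(3)*(6 + 5))*(u + (r - 1*67)) = ((4 + 3² - 1*3)*(6 + 5))*(-101/4 + (-24 - 1*67)) = ((4 + 9 - 3)*11)*(-101/4 + (-24 - 67)) = (10*11)*(-101/4 - 91) = 110*(-465/4) = -25575/2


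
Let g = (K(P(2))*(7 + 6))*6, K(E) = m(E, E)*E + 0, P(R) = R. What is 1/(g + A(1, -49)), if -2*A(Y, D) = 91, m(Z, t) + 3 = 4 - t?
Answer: -2/403 ≈ -0.0049628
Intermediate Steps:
m(Z, t) = 1 - t (m(Z, t) = -3 + (4 - t) = 1 - t)
A(Y, D) = -91/2 (A(Y, D) = -1/2*91 = -91/2)
K(E) = E*(1 - E) (K(E) = (1 - E)*E + 0 = E*(1 - E) + 0 = E*(1 - E))
g = -156 (g = ((2*(1 - 1*2))*(7 + 6))*6 = ((2*(1 - 2))*13)*6 = ((2*(-1))*13)*6 = -2*13*6 = -26*6 = -156)
1/(g + A(1, -49)) = 1/(-156 - 91/2) = 1/(-403/2) = -2/403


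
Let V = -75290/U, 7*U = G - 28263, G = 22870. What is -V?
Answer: -527030/5393 ≈ -97.725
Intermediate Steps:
U = -5393/7 (U = (22870 - 28263)/7 = (1/7)*(-5393) = -5393/7 ≈ -770.43)
V = 527030/5393 (V = -75290/(-5393/7) = -75290*(-7/5393) = 527030/5393 ≈ 97.725)
-V = -1*527030/5393 = -527030/5393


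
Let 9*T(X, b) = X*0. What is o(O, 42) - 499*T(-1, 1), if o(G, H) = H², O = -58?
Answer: 1764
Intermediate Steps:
T(X, b) = 0 (T(X, b) = (X*0)/9 = (⅑)*0 = 0)
o(O, 42) - 499*T(-1, 1) = 42² - 499*0 = 1764 - 1*0 = 1764 + 0 = 1764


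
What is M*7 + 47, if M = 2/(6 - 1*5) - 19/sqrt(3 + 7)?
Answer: 61 - 133*sqrt(10)/10 ≈ 18.942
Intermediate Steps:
M = 2 - 19*sqrt(10)/10 (M = 2/(6 - 5) - 19*sqrt(10)/10 = 2/1 - 19*sqrt(10)/10 = 2*1 - 19*sqrt(10)/10 = 2 - 19*sqrt(10)/10 ≈ -4.0083)
M*7 + 47 = (2 - 19*sqrt(10)/10)*7 + 47 = (14 - 133*sqrt(10)/10) + 47 = 61 - 133*sqrt(10)/10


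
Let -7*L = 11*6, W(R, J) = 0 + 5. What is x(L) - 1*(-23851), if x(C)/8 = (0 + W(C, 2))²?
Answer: 24051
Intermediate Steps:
W(R, J) = 5
L = -66/7 (L = -11*6/7 = -⅐*66 = -66/7 ≈ -9.4286)
x(C) = 200 (x(C) = 8*(0 + 5)² = 8*5² = 8*25 = 200)
x(L) - 1*(-23851) = 200 - 1*(-23851) = 200 + 23851 = 24051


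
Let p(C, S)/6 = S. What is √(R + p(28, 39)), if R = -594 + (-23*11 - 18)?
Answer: I*√631 ≈ 25.12*I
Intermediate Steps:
p(C, S) = 6*S
R = -865 (R = -594 + (-253 - 18) = -594 - 271 = -865)
√(R + p(28, 39)) = √(-865 + 6*39) = √(-865 + 234) = √(-631) = I*√631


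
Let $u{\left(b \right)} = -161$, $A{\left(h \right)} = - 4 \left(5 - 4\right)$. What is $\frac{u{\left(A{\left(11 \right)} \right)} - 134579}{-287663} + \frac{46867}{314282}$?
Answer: $\frac{55828258501}{90407302966} \approx 0.61752$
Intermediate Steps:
$A{\left(h \right)} = -4$ ($A{\left(h \right)} = \left(-4\right) 1 = -4$)
$\frac{u{\left(A{\left(11 \right)} \right)} - 134579}{-287663} + \frac{46867}{314282} = \frac{-161 - 134579}{-287663} + \frac{46867}{314282} = \left(-161 - 134579\right) \left(- \frac{1}{287663}\right) + 46867 \cdot \frac{1}{314282} = \left(-134740\right) \left(- \frac{1}{287663}\right) + \frac{46867}{314282} = \frac{134740}{287663} + \frac{46867}{314282} = \frac{55828258501}{90407302966}$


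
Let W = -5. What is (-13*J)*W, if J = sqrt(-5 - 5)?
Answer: 65*I*sqrt(10) ≈ 205.55*I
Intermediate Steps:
J = I*sqrt(10) (J = sqrt(-10) = I*sqrt(10) ≈ 3.1623*I)
(-13*J)*W = -13*I*sqrt(10)*(-5) = 65*I*sqrt(10)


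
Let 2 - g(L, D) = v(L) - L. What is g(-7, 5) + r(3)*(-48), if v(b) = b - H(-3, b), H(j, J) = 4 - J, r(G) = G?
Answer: -131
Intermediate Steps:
v(b) = -4 + 2*b (v(b) = b - (4 - b) = b + (-4 + b) = -4 + 2*b)
g(L, D) = 6 - L (g(L, D) = 2 - ((-4 + 2*L) - L) = 2 - (-4 + L) = 2 + (4 - L) = 6 - L)
g(-7, 5) + r(3)*(-48) = (6 - 1*(-7)) + 3*(-48) = (6 + 7) - 144 = 13 - 144 = -131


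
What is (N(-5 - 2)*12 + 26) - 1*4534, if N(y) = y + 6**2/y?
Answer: -32576/7 ≈ -4653.7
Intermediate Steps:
N(y) = y + 36/y
(N(-5 - 2)*12 + 26) - 1*4534 = (((-5 - 2) + 36/(-5 - 2))*12 + 26) - 1*4534 = ((-7 + 36/(-7))*12 + 26) - 4534 = ((-7 + 36*(-1/7))*12 + 26) - 4534 = ((-7 - 36/7)*12 + 26) - 4534 = (-85/7*12 + 26) - 4534 = (-1020/7 + 26) - 4534 = -838/7 - 4534 = -32576/7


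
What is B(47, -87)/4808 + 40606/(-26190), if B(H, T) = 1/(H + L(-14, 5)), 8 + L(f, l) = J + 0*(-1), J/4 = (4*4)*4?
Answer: -5759389997/3714684840 ≈ -1.5504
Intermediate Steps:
J = 256 (J = 4*((4*4)*4) = 4*(16*4) = 4*64 = 256)
L(f, l) = 248 (L(f, l) = -8 + (256 + 0*(-1)) = -8 + (256 + 0) = -8 + 256 = 248)
B(H, T) = 1/(248 + H) (B(H, T) = 1/(H + 248) = 1/(248 + H))
B(47, -87)/4808 + 40606/(-26190) = 1/((248 + 47)*4808) + 40606/(-26190) = (1/4808)/295 + 40606*(-1/26190) = (1/295)*(1/4808) - 20303/13095 = 1/1418360 - 20303/13095 = -5759389997/3714684840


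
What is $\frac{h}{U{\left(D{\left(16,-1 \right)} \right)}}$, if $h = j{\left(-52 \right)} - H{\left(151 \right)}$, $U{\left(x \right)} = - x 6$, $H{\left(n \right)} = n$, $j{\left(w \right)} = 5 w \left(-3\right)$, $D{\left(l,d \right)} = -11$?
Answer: $\frac{629}{66} \approx 9.5303$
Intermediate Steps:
$j{\left(w \right)} = - 15 w$
$U{\left(x \right)} = - 6 x$
$h = 629$ ($h = \left(-15\right) \left(-52\right) - 151 = 780 - 151 = 629$)
$\frac{h}{U{\left(D{\left(16,-1 \right)} \right)}} = \frac{629}{\left(-6\right) \left(-11\right)} = \frac{629}{66}$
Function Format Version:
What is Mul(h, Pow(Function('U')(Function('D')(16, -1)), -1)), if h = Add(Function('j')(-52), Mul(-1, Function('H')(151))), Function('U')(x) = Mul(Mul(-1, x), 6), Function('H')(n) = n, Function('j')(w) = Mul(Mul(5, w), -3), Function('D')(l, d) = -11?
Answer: Rational(629, 66) ≈ 9.5303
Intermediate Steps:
Function('j')(w) = Mul(-15, w)
Function('U')(x) = Mul(-6, x)
h = 629 (h = Add(Mul(-15, -52), Mul(-1, 151)) = Add(780, -151) = 629)
Mul(h, Pow(Function('U')(Function('D')(16, -1)), -1)) = Mul(629, Pow(Mul(-6, -11), -1)) = Mul(629, Pow(66, -1)) = Mul(629, Rational(1, 66)) = Rational(629, 66)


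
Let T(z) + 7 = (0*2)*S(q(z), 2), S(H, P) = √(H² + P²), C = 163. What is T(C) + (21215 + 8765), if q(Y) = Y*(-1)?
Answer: 29973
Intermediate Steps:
q(Y) = -Y
T(z) = -7 (T(z) = -7 + (0*2)*√((-z)² + 2²) = -7 + 0*√(z² + 4) = -7 + 0*√(4 + z²) = -7 + 0 = -7)
T(C) + (21215 + 8765) = -7 + (21215 + 8765) = -7 + 29980 = 29973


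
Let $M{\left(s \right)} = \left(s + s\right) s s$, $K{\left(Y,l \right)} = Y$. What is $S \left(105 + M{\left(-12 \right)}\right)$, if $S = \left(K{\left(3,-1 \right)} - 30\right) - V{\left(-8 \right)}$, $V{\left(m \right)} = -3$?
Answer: $80424$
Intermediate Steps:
$M{\left(s \right)} = 2 s^{3}$ ($M{\left(s \right)} = 2 s s s = 2 s^{2} s = 2 s^{3}$)
$S = -24$ ($S = \left(3 - 30\right) - -3 = -27 + 3 = -24$)
$S \left(105 + M{\left(-12 \right)}\right) = - 24 \left(105 + 2 \left(-12\right)^{3}\right) = - 24 \left(105 + 2 \left(-1728\right)\right) = - 24 \left(105 - 3456\right) = \left(-24\right) \left(-3351\right) = 80424$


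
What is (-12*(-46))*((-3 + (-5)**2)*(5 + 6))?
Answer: 133584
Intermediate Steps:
(-12*(-46))*((-3 + (-5)**2)*(5 + 6)) = 552*((-3 + 25)*11) = 552*(22*11) = 552*242 = 133584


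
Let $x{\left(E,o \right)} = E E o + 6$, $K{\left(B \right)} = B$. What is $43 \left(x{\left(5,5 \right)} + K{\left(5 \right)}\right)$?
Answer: $5848$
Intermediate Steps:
$x{\left(E,o \right)} = 6 + o E^{2}$ ($x{\left(E,o \right)} = E^{2} o + 6 = o E^{2} + 6 = 6 + o E^{2}$)
$43 \left(x{\left(5,5 \right)} + K{\left(5 \right)}\right) = 43 \left(\left(6 + 5 \cdot 5^{2}\right) + 5\right) = 43 \left(\left(6 + 5 \cdot 25\right) + 5\right) = 43 \left(\left(6 + 125\right) + 5\right) = 43 \left(131 + 5\right) = 43 \cdot 136 = 5848$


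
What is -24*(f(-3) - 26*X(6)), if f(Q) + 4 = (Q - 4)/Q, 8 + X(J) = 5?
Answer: -1832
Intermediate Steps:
X(J) = -3 (X(J) = -8 + 5 = -3)
f(Q) = -4 + (-4 + Q)/Q (f(Q) = -4 + (Q - 4)/Q = -4 + (-4 + Q)/Q)
-24*(f(-3) - 26*X(6)) = -24*((-3 - 4/(-3)) - 26*(-3)) = -24*((-3 - 4*(-⅓)) + 78) = -24*((-3 + 4/3) + 78) = -24*(-5/3 + 78) = -24*229/3 = -1832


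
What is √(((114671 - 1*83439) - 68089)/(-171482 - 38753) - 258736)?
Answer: I*√11435801383264205/210235 ≈ 508.66*I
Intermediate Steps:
√(((114671 - 1*83439) - 68089)/(-171482 - 38753) - 258736) = √(((114671 - 83439) - 68089)/(-210235) - 258736) = √((31232 - 68089)*(-1/210235) - 258736) = √(-36857*(-1/210235) - 258736) = √(36857/210235 - 258736) = √(-54395326103/210235) = I*√11435801383264205/210235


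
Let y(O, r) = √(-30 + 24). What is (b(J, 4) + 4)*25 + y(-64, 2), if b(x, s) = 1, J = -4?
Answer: 125 + I*√6 ≈ 125.0 + 2.4495*I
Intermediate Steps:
y(O, r) = I*√6 (y(O, r) = √(-6) = I*√6)
(b(J, 4) + 4)*25 + y(-64, 2) = (1 + 4)*25 + I*√6 = 5*25 + I*√6 = 125 + I*√6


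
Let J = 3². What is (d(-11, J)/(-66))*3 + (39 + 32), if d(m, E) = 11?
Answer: 141/2 ≈ 70.500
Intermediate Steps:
J = 9
(d(-11, J)/(-66))*3 + (39 + 32) = (11/(-66))*3 + (39 + 32) = (11*(-1/66))*3 + 71 = -⅙*3 + 71 = -½ + 71 = 141/2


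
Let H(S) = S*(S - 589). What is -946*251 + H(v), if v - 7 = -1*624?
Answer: 506656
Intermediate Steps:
v = -617 (v = 7 - 1*624 = 7 - 624 = -617)
H(S) = S*(-589 + S)
-946*251 + H(v) = -946*251 - 617*(-589 - 617) = -237446 - 617*(-1206) = -237446 + 744102 = 506656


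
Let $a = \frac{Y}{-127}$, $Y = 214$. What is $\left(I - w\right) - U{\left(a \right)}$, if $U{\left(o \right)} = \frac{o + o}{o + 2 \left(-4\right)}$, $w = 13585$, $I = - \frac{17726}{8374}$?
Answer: $- \frac{34987789688}{2575005} \approx -13587.0$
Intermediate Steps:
$I = - \frac{8863}{4187}$ ($I = \left(-17726\right) \frac{1}{8374} = - \frac{8863}{4187} \approx -2.1168$)
$a = - \frac{214}{127}$ ($a = \frac{214}{-127} = 214 \left(- \frac{1}{127}\right) = - \frac{214}{127} \approx -1.685$)
$U{\left(o \right)} = \frac{2 o}{-8 + o}$ ($U{\left(o \right)} = \frac{2 o}{o - 8} = \frac{2 o}{-8 + o}$)
$\left(I - w\right) - U{\left(a \right)} = \left(- \frac{8863}{4187} - 13585\right) - 2 \left(- \frac{214}{127}\right) \frac{1}{-8 - \frac{214}{127}} = \left(- \frac{8863}{4187} - 13585\right) - 2 \left(- \frac{214}{127}\right) \frac{1}{- \frac{1230}{127}} = - \frac{56889258}{4187} - 2 \left(- \frac{214}{127}\right) \left(- \frac{127}{1230}\right) = - \frac{56889258}{4187} - \frac{214}{615} = - \frac{34987789688}{2575005}$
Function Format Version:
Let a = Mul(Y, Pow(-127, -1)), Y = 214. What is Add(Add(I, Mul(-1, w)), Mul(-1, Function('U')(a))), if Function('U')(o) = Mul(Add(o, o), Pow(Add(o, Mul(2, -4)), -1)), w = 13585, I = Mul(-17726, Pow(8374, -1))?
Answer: Rational(-34987789688, 2575005) ≈ -13587.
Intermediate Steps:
I = Rational(-8863, 4187) (I = Mul(-17726, Rational(1, 8374)) = Rational(-8863, 4187) ≈ -2.1168)
a = Rational(-214, 127) (a = Mul(214, Pow(-127, -1)) = Mul(214, Rational(-1, 127)) = Rational(-214, 127) ≈ -1.6850)
Function('U')(o) = Mul(2, o, Pow(Add(-8, o), -1)) (Function('U')(o) = Mul(Mul(2, o), Pow(Add(o, -8), -1)) = Mul(Mul(2, o), Pow(Add(-8, o), -1)) = Mul(2, o, Pow(Add(-8, o), -1)))
Add(Add(I, Mul(-1, w)), Mul(-1, Function('U')(a))) = Add(Add(Rational(-8863, 4187), Mul(-1, 13585)), Mul(-1, Mul(2, Rational(-214, 127), Pow(Add(-8, Rational(-214, 127)), -1)))) = Add(Add(Rational(-8863, 4187), -13585), Mul(-1, Mul(2, Rational(-214, 127), Pow(Rational(-1230, 127), -1)))) = Add(Rational(-56889258, 4187), Mul(-1, Mul(2, Rational(-214, 127), Rational(-127, 1230)))) = Add(Rational(-56889258, 4187), Mul(-1, Rational(214, 615))) = Add(Rational(-56889258, 4187), Rational(-214, 615)) = Rational(-34987789688, 2575005)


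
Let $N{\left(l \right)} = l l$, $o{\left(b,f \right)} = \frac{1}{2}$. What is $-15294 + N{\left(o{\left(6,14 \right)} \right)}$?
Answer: $- \frac{61175}{4} \approx -15294.0$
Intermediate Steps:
$o{\left(b,f \right)} = \frac{1}{2}$
$N{\left(l \right)} = l^{2}$
$-15294 + N{\left(o{\left(6,14 \right)} \right)} = -15294 + \left(\frac{1}{2}\right)^{2} = -15294 + \frac{1}{4} = - \frac{61175}{4}$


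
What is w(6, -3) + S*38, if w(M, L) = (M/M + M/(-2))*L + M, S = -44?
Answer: -1660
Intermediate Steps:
w(M, L) = M + L*(1 - M/2) (w(M, L) = (1 + M*(-½))*L + M = (1 - M/2)*L + M = L*(1 - M/2) + M = M + L*(1 - M/2))
w(6, -3) + S*38 = (-3 + 6 - ½*(-3)*6) - 44*38 = (-3 + 6 + 9) - 1672 = 12 - 1672 = -1660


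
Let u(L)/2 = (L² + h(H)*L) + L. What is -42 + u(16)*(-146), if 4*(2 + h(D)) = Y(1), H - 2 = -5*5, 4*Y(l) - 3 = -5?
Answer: -69538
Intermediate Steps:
Y(l) = -½ (Y(l) = ¾ + (¼)*(-5) = ¾ - 5/4 = -½)
H = -23 (H = 2 - 5*5 = 2 - 25 = -23)
h(D) = -17/8 (h(D) = -2 + (¼)*(-½) = -2 - ⅛ = -17/8)
u(L) = 2*L² - 9*L/4 (u(L) = 2*((L² - 17*L/8) + L) = 2*(L² - 9*L/8) = 2*L² - 9*L/4)
-42 + u(16)*(-146) = -42 + ((¼)*16*(-9 + 8*16))*(-146) = -42 + ((¼)*16*(-9 + 128))*(-146) = -42 + ((¼)*16*119)*(-146) = -42 + 476*(-146) = -42 - 69496 = -69538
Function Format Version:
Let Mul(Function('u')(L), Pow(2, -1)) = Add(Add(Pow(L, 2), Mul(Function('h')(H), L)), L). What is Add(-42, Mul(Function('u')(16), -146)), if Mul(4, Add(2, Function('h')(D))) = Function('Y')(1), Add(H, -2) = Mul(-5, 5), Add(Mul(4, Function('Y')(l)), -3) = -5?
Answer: -69538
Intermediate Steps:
Function('Y')(l) = Rational(-1, 2) (Function('Y')(l) = Add(Rational(3, 4), Mul(Rational(1, 4), -5)) = Add(Rational(3, 4), Rational(-5, 4)) = Rational(-1, 2))
H = -23 (H = Add(2, Mul(-5, 5)) = Add(2, -25) = -23)
Function('h')(D) = Rational(-17, 8) (Function('h')(D) = Add(-2, Mul(Rational(1, 4), Rational(-1, 2))) = Add(-2, Rational(-1, 8)) = Rational(-17, 8))
Function('u')(L) = Add(Mul(2, Pow(L, 2)), Mul(Rational(-9, 4), L)) (Function('u')(L) = Mul(2, Add(Add(Pow(L, 2), Mul(Rational(-17, 8), L)), L)) = Mul(2, Add(Pow(L, 2), Mul(Rational(-9, 8), L))) = Add(Mul(2, Pow(L, 2)), Mul(Rational(-9, 4), L)))
Add(-42, Mul(Function('u')(16), -146)) = Add(-42, Mul(Mul(Rational(1, 4), 16, Add(-9, Mul(8, 16))), -146)) = Add(-42, Mul(Mul(Rational(1, 4), 16, Add(-9, 128)), -146)) = Add(-42, Mul(Mul(Rational(1, 4), 16, 119), -146)) = Add(-42, Mul(476, -146)) = Add(-42, -69496) = -69538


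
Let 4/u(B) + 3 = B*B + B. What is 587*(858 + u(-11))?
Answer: 53892470/107 ≈ 5.0367e+5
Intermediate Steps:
u(B) = 4/(-3 + B + B**2) (u(B) = 4/(-3 + (B*B + B)) = 4/(-3 + (B**2 + B)) = 4/(-3 + (B + B**2)) = 4/(-3 + B + B**2))
587*(858 + u(-11)) = 587*(858 + 4/(-3 - 11 + (-11)**2)) = 587*(858 + 4/(-3 - 11 + 121)) = 587*(858 + 4/107) = 587*(91810/107) = 53892470/107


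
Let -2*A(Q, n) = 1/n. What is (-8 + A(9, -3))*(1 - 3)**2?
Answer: -94/3 ≈ -31.333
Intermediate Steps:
A(Q, n) = -1/(2*n)
(-8 + A(9, -3))*(1 - 3)**2 = (-8 - 1/2/(-3))*(1 - 3)**2 = (-8 - 1/2*(-1/3))*(-2)**2 = (-8 + 1/6)*4 = -47/6*4 = -94/3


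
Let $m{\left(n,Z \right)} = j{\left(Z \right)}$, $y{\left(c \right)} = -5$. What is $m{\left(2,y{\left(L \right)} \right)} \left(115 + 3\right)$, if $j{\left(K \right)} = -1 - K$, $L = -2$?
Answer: $472$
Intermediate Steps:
$m{\left(n,Z \right)} = -1 - Z$
$m{\left(2,y{\left(L \right)} \right)} \left(115 + 3\right) = \left(-1 - -5\right) \left(115 + 3\right) = \left(-1 + 5\right) 118 = 4 \cdot 118 = 472$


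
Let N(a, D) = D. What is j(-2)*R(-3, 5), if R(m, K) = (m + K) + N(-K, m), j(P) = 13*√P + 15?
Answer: -15 - 13*I*√2 ≈ -15.0 - 18.385*I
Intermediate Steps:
j(P) = 15 + 13*√P
R(m, K) = K + 2*m (R(m, K) = (m + K) + m = (K + m) + m = K + 2*m)
j(-2)*R(-3, 5) = (15 + 13*√(-2))*(5 + 2*(-3)) = (15 + 13*(I*√2))*(5 - 6) = (15 + 13*I*√2)*(-1) = -15 - 13*I*√2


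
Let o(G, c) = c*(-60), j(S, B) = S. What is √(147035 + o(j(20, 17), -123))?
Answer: √154415 ≈ 392.96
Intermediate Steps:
o(G, c) = -60*c
√(147035 + o(j(20, 17), -123)) = √(147035 - 60*(-123)) = √(147035 + 7380) = √154415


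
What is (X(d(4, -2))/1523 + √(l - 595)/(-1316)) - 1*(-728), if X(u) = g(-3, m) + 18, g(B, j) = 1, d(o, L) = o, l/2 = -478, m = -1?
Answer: 1108763/1523 - I*√1551/1316 ≈ 728.01 - 0.029926*I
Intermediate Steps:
l = -956 (l = 2*(-478) = -956)
X(u) = 19 (X(u) = 1 + 18 = 19)
(X(d(4, -2))/1523 + √(l - 595)/(-1316)) - 1*(-728) = (19/1523 + √(-956 - 595)/(-1316)) - 1*(-728) = (19*(1/1523) + √(-1551)*(-1/1316)) + 728 = (19/1523 + (I*√1551)*(-1/1316)) + 728 = (19/1523 - I*√1551/1316) + 728 = 1108763/1523 - I*√1551/1316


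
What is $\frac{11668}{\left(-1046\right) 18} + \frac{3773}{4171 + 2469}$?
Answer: $- \frac{1609369}{31254480} \approx -0.051492$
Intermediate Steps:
$\frac{11668}{\left(-1046\right) 18} + \frac{3773}{4171 + 2469} = \frac{11668}{-18828} + \frac{3773}{6640} = 11668 \left(- \frac{1}{18828}\right) + 3773 \cdot \frac{1}{6640} = - \frac{2917}{4707} + \frac{3773}{6640} = - \frac{1609369}{31254480}$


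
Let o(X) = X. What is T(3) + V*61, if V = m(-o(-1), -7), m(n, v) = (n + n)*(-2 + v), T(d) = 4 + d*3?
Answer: -1085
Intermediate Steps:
T(d) = 4 + 3*d
m(n, v) = 2*n*(-2 + v) (m(n, v) = (2*n)*(-2 + v) = 2*n*(-2 + v))
V = -18 (V = 2*(-1*(-1))*(-2 - 7) = 2*1*(-9) = -18)
T(3) + V*61 = (4 + 3*3) - 18*61 = (4 + 9) - 1098 = 13 - 1098 = -1085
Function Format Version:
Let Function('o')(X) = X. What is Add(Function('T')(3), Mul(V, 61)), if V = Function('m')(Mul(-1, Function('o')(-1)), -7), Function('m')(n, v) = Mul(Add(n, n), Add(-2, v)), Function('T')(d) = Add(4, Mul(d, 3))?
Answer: -1085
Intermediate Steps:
Function('T')(d) = Add(4, Mul(3, d))
Function('m')(n, v) = Mul(2, n, Add(-2, v)) (Function('m')(n, v) = Mul(Mul(2, n), Add(-2, v)) = Mul(2, n, Add(-2, v)))
V = -18 (V = Mul(2, Mul(-1, -1), Add(-2, -7)) = Mul(2, 1, -9) = -18)
Add(Function('T')(3), Mul(V, 61)) = Add(Add(4, Mul(3, 3)), Mul(-18, 61)) = Add(Add(4, 9), -1098) = Add(13, -1098) = -1085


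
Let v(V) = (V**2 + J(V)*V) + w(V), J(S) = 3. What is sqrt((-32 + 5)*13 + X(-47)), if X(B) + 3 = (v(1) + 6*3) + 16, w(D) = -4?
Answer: 8*I*sqrt(5) ≈ 17.889*I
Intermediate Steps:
v(V) = -4 + V**2 + 3*V (v(V) = (V**2 + 3*V) - 4 = -4 + V**2 + 3*V)
X(B) = 31 (X(B) = -3 + (((-4 + 1**2 + 3*1) + 6*3) + 16) = -3 + (((-4 + 1 + 3) + 18) + 16) = -3 + ((0 + 18) + 16) = -3 + (18 + 16) = -3 + 34 = 31)
sqrt((-32 + 5)*13 + X(-47)) = sqrt((-32 + 5)*13 + 31) = sqrt(-27*13 + 31) = sqrt(-351 + 31) = sqrt(-320) = 8*I*sqrt(5)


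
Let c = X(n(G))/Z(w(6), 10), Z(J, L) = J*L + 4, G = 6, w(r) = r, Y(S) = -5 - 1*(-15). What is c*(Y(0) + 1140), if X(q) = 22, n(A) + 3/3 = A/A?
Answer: 6325/16 ≈ 395.31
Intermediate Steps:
Y(S) = 10 (Y(S) = -5 + 15 = 10)
n(A) = 0 (n(A) = -1 + A/A = -1 + 1 = 0)
Z(J, L) = 4 + J*L
c = 11/32 (c = 22/(4 + 6*10) = 22/(4 + 60) = 22/64 = 22*(1/64) = 11/32 ≈ 0.34375)
c*(Y(0) + 1140) = 11*(10 + 1140)/32 = (11/32)*1150 = 6325/16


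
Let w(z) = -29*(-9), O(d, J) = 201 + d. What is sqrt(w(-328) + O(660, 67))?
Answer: sqrt(1122) ≈ 33.496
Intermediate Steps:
w(z) = 261
sqrt(w(-328) + O(660, 67)) = sqrt(261 + (201 + 660)) = sqrt(261 + 861) = sqrt(1122)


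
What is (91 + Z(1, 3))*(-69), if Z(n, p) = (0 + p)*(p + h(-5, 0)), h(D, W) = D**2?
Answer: -12075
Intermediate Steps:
Z(n, p) = p*(25 + p) (Z(n, p) = (0 + p)*(p + (-5)**2) = p*(p + 25) = p*(25 + p))
(91 + Z(1, 3))*(-69) = (91 + 3*(25 + 3))*(-69) = (91 + 3*28)*(-69) = (91 + 84)*(-69) = 175*(-69) = -12075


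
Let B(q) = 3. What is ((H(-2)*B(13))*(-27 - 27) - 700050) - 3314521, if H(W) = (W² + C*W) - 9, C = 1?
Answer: -4013437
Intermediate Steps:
H(W) = -9 + W + W² (H(W) = (W² + 1*W) - 9 = (W² + W) - 9 = (W + W²) - 9 = -9 + W + W²)
((H(-2)*B(13))*(-27 - 27) - 700050) - 3314521 = (((-9 - 2 + (-2)²)*3)*(-27 - 27) - 700050) - 3314521 = (((-9 - 2 + 4)*3)*(-54) - 700050) - 3314521 = (-7*3*(-54) - 700050) - 3314521 = (-21*(-54) - 700050) - 3314521 = (1134 - 700050) - 3314521 = -698916 - 3314521 = -4013437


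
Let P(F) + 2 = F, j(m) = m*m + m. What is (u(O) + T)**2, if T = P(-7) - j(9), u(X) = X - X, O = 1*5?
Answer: 9801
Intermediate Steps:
j(m) = m + m**2 (j(m) = m**2 + m = m + m**2)
P(F) = -2 + F
O = 5
u(X) = 0
T = -99 (T = (-2 - 7) - 9*(1 + 9) = -9 - 9*10 = -9 - 1*90 = -9 - 90 = -99)
(u(O) + T)**2 = (0 - 99)**2 = (-99)**2 = 9801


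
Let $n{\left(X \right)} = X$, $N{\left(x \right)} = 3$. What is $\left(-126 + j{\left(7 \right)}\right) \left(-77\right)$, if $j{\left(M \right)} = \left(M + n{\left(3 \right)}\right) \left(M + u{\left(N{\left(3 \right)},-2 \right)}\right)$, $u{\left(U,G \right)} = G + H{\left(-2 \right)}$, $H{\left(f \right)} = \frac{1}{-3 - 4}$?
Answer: $5962$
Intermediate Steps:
$H{\left(f \right)} = - \frac{1}{7}$ ($H{\left(f \right)} = \frac{1}{-7} = - \frac{1}{7}$)
$u{\left(U,G \right)} = - \frac{1}{7} + G$ ($u{\left(U,G \right)} = G - \frac{1}{7} = - \frac{1}{7} + G$)
$j{\left(M \right)} = \left(3 + M\right) \left(- \frac{15}{7} + M\right)$ ($j{\left(M \right)} = \left(M + 3\right) \left(M - \frac{15}{7}\right) = \left(3 + M\right) \left(M - \frac{15}{7}\right) = \left(3 + M\right) \left(- \frac{15}{7} + M\right)$)
$\left(-126 + j{\left(7 \right)}\right) \left(-77\right) = \left(-126 + \left(- \frac{45}{7} + 7^{2} + \frac{6}{7} \cdot 7\right)\right) \left(-77\right) = \left(-126 + \left(- \frac{45}{7} + 49 + 6\right)\right) \left(-77\right) = \left(-126 + \frac{340}{7}\right) \left(-77\right) = \left(- \frac{542}{7}\right) \left(-77\right) = 5962$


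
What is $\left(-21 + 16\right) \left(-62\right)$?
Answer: $310$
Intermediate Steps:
$\left(-21 + 16\right) \left(-62\right) = \left(-5\right) \left(-62\right) = 310$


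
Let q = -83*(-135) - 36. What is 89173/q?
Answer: 89173/11169 ≈ 7.9840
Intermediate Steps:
q = 11169 (q = 11205 - 36 = 11169)
89173/q = 89173/11169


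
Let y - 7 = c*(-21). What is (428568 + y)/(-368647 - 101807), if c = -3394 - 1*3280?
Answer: -568729/470454 ≈ -1.2089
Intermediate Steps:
c = -6674 (c = -3394 - 3280 = -6674)
y = 140161 (y = 7 - 6674*(-21) = 7 + 140154 = 140161)
(428568 + y)/(-368647 - 101807) = (428568 + 140161)/(-368647 - 101807) = 568729/(-470454) = 568729*(-1/470454) = -568729/470454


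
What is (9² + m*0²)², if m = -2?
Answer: 6561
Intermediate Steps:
(9² + m*0²)² = (9² - 2*0²)² = (81 - 2*0)² = (81 + 0)² = 81² = 6561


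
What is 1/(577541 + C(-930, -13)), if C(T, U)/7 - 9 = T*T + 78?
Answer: 1/6632450 ≈ 1.5077e-7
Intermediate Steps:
C(T, U) = 609 + 7*T² (C(T, U) = 63 + 7*(T*T + 78) = 63 + 7*(T² + 78) = 63 + 7*(78 + T²) = 63 + (546 + 7*T²) = 609 + 7*T²)
1/(577541 + C(-930, -13)) = 1/(577541 + (609 + 7*(-930)²)) = 1/(577541 + (609 + 7*864900)) = 1/(577541 + (609 + 6054300)) = 1/(577541 + 6054909) = 1/6632450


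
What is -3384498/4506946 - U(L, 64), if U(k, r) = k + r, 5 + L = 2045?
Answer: -4742999441/2253473 ≈ -2104.8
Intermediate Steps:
L = 2040 (L = -5 + 2045 = 2040)
-3384498/4506946 - U(L, 64) = -3384498/4506946 - (2040 + 64) = -3384498*1/4506946 - 1*2104 = -1692249/2253473 - 2104 = -4742999441/2253473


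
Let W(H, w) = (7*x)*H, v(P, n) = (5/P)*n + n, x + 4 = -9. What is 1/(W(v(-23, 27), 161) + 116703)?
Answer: 23/2639943 ≈ 8.7123e-6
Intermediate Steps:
x = -13 (x = -4 - 9 = -13)
v(P, n) = n + 5*n/P (v(P, n) = 5*n/P + n = n + 5*n/P)
W(H, w) = -91*H (W(H, w) = (7*(-13))*H = -91*H)
1/(W(v(-23, 27), 161) + 116703) = 1/(-2457*(5 - 23)/(-23) + 116703) = 1/(-2457*(-1)*(-18)/23 + 116703) = 1/(-91*486/23 + 116703) = 1/(-44226/23 + 116703) = 1/(2639943/23) = 23/2639943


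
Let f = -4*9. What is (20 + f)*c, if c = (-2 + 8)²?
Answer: -576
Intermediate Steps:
f = -36
c = 36 (c = 6² = 36)
(20 + f)*c = (20 - 36)*36 = -16*36 = -576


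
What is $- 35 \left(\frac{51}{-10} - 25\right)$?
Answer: $\frac{2107}{2} \approx 1053.5$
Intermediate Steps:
$- 35 \left(\frac{51}{-10} - 25\right) = - 35 \left(51 \left(- \frac{1}{10}\right) - 25\right) = - 35 \left(- \frac{51}{10} - 25\right) = \left(-35\right) \left(- \frac{301}{10}\right) = \frac{2107}{2}$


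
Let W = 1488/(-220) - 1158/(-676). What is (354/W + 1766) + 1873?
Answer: 111696163/31297 ≈ 3568.9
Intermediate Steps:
W = -93891/18590 (W = 1488*(-1/220) - 1158*(-1/676) = -372/55 + 579/338 = -93891/18590 ≈ -5.0506)
(354/W + 1766) + 1873 = (354/(-93891/18590) + 1766) + 1873 = (354*(-18590/93891) + 1766) + 1873 = (-2193620/31297 + 1766) + 1873 = 53076882/31297 + 1873 = 111696163/31297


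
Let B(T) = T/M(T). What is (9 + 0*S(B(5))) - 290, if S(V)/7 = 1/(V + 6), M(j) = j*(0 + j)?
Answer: -281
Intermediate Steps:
M(j) = j² (M(j) = j*j = j²)
B(T) = 1/T (B(T) = T/(T²) = T/T² = 1/T)
S(V) = 7/(6 + V) (S(V) = 7/(V + 6) = 7/(6 + V))
(9 + 0*S(B(5))) - 290 = (9 + 0*(7/(6 + 1/5))) - 290 = (9 + 0*(7/(6 + ⅕))) - 290 = (9 + 0*(7/(31/5))) - 290 = (9 + 0*(7*(5/31))) - 290 = (9 + 0*(35/31)) - 290 = (9 + 0) - 290 = 9 - 290 = -281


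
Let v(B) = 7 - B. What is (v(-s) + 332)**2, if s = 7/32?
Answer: 117831025/1024 ≈ 1.1507e+5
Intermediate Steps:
s = 7/32 (s = 7*(1/32) = 7/32 ≈ 0.21875)
(v(-s) + 332)**2 = ((7 - (-1)*7/32) + 332)**2 = ((7 - 1*(-7/32)) + 332)**2 = ((7 + 7/32) + 332)**2 = (231/32 + 332)**2 = (10855/32)**2 = 117831025/1024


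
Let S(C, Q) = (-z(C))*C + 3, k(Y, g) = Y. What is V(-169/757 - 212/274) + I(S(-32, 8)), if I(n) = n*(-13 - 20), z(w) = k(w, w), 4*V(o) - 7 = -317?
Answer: 67231/2 ≈ 33616.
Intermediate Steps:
V(o) = -155/2 (V(o) = 7/4 + (1/4)*(-317) = 7/4 - 317/4 = -155/2)
z(w) = w
S(C, Q) = 3 - C**2 (S(C, Q) = (-C)*C + 3 = -C**2 + 3 = 3 - C**2)
I(n) = -33*n (I(n) = n*(-33) = -33*n)
V(-169/757 - 212/274) + I(S(-32, 8)) = -155/2 - 33*(3 - 1*(-32)**2) = -155/2 - 33*(3 - 1*1024) = -155/2 - 33*(3 - 1024) = -155/2 - 33*(-1021) = -155/2 + 33693 = 67231/2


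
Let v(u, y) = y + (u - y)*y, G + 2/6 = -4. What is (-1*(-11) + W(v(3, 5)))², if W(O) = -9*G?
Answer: 2500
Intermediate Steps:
G = -13/3 (G = -⅓ - 4 = -13/3 ≈ -4.3333)
v(u, y) = y + y*(u - y)
W(O) = 39 (W(O) = -9*(-13/3) = 39)
(-1*(-11) + W(v(3, 5)))² = (-1*(-11) + 39)² = (11 + 39)² = 50² = 2500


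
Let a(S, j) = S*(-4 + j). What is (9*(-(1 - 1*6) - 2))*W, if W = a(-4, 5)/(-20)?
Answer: 27/5 ≈ 5.4000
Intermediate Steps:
W = 1/5 (W = -4*(-4 + 5)/(-20) = -4*1*(-1/20) = -4*(-1/20) = 1/5 ≈ 0.20000)
(9*(-(1 - 1*6) - 2))*W = (9*(-(1 - 1*6) - 2))*(1/5) = (9*(-(1 - 6) - 2))*(1/5) = (9*(-1*(-5) - 2))*(1/5) = (9*(5 - 2))*(1/5) = (9*3)*(1/5) = 27*(1/5) = 27/5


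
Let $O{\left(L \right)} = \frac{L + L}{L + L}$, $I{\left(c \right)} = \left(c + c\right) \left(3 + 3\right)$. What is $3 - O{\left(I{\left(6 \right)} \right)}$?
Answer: $2$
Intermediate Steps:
$I{\left(c \right)} = 12 c$ ($I{\left(c \right)} = 2 c 6 = 12 c$)
$O{\left(L \right)} = 1$ ($O{\left(L \right)} = \frac{2 L}{2 L} = 2 L \frac{1}{2 L} = 1$)
$3 - O{\left(I{\left(6 \right)} \right)} = 3 - 1 = 2$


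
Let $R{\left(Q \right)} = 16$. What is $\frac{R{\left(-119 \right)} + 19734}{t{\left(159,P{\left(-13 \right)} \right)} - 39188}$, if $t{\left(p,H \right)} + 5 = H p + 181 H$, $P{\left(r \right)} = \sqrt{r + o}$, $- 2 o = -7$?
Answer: $- \frac{774061750}{1537189449} - \frac{3357500 i \sqrt{38}}{1537189449} \approx -0.50356 - 0.013464 i$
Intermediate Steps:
$o = \frac{7}{2}$ ($o = \left(- \frac{1}{2}\right) \left(-7\right) = \frac{7}{2} \approx 3.5$)
$P{\left(r \right)} = \sqrt{\frac{7}{2} + r}$ ($P{\left(r \right)} = \sqrt{r + \frac{7}{2}} = \sqrt{\frac{7}{2} + r}$)
$t{\left(p,H \right)} = -5 + 181 H + H p$ ($t{\left(p,H \right)} = -5 + \left(H p + 181 H\right) = -5 + \left(181 H + H p\right) = -5 + 181 H + H p$)
$\frac{R{\left(-119 \right)} + 19734}{t{\left(159,P{\left(-13 \right)} \right)} - 39188} = \frac{16 + 19734}{\left(-5 + 181 \frac{\sqrt{14 + 4 \left(-13\right)}}{2} + \frac{\sqrt{14 + 4 \left(-13\right)}}{2} \cdot 159\right) - 39188} = \frac{19750}{\left(-5 + 181 \frac{\sqrt{14 - 52}}{2} + \frac{\sqrt{14 - 52}}{2} \cdot 159\right) - 39188} = \frac{19750}{\left(-5 + 181 \frac{\sqrt{-38}}{2} + \frac{\sqrt{-38}}{2} \cdot 159\right) - 39188} = \frac{19750}{\left(-5 + 181 \frac{i \sqrt{38}}{2} + \frac{i \sqrt{38}}{2} \cdot 159\right) - 39188} = \frac{19750}{\left(-5 + \frac{181 i \sqrt{38}}{2} + \frac{159 i \sqrt{38}}{2}\right) - 39188} = \frac{19750}{\left(-5 + 170 i \sqrt{38}\right) - 39188} = \frac{19750}{-39193 + 170 i \sqrt{38}}$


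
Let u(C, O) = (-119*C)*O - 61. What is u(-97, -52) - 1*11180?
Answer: -611477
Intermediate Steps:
u(C, O) = -61 - 119*C*O (u(C, O) = -119*C*O - 61 = -61 - 119*C*O)
u(-97, -52) - 1*11180 = (-61 - 119*(-97)*(-52)) - 1*11180 = (-61 - 600236) - 11180 = -600297 - 11180 = -611477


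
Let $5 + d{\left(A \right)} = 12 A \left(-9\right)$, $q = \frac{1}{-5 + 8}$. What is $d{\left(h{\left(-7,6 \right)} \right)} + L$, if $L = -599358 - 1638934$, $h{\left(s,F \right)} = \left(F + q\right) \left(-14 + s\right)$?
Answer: $-2223933$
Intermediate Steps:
$q = \frac{1}{3} \approx 0.33333$
$h{\left(s,F \right)} = \left(-14 + s\right) \left(\frac{1}{3} + F\right)$ ($h{\left(s,F \right)} = \left(F + \frac{1}{3}\right) \left(-14 + s\right) = \left(\frac{1}{3} + F\right) \left(-14 + s\right) = \left(-14 + s\right) \left(\frac{1}{3} + F\right)$)
$L = -2238292$ ($L = -599358 - 1638934 = -2238292$)
$d{\left(A \right)} = -5 - 108 A$ ($d{\left(A \right)} = -5 + 12 A \left(-9\right) = -5 - 108 A$)
$d{\left(h{\left(-7,6 \right)} \right)} + L = \left(-5 - 108 \left(- \frac{14}{3} - 84 + \frac{1}{3} \left(-7\right) + 6 \left(-7\right)\right)\right) - 2238292 = \left(-5 - 108 \left(- \frac{14}{3} - 84 - \frac{7}{3} - 42\right)\right) - 2238292 = \left(-5 - -14364\right) - 2238292 = \left(-5 + 14364\right) - 2238292 = 14359 - 2238292 = -2223933$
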